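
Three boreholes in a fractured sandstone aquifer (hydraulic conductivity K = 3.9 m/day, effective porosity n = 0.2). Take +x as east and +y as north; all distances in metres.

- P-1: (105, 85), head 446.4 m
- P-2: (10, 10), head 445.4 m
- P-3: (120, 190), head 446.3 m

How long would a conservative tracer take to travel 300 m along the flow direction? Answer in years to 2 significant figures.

3.2 years

Differences from P-1: to P-2 (Δx, Δy, Δh) = (-95, -75, -1.0); to P-3 = (15, 105, -0.1).
Solve a·Δx + b·Δy = Δh: det = (-95)·105 − 15·(-75) = -8850.
∂h/∂x = [(-1.0)·105 − (-0.1)·(-75)] / -8850 = +0.01271
∂h/∂y = [(-95)·(-0.1) − 15·(-1.0)] / -8850 = -0.002768
|∇h| = √(0.01271² + -0.002768²) = 0.01301
Seepage velocity v = K·i/n = 3.9 × 0.01301 / 0.2 = 0.2537 m/day.
t = 300 / 0.2537 = 1182 days = 3.24 years.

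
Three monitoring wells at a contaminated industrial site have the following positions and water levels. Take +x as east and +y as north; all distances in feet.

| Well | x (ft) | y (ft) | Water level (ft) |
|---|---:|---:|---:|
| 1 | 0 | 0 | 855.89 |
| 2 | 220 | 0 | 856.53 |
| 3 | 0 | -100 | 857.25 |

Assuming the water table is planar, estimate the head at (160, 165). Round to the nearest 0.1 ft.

∂h/∂x = (856.53 − 855.89) / (220 − 0) = +0.002909
∂h/∂y = (857.25 − 855.89) / (-100 − 0) = -0.01360
h(160, 165) = 855.89 + (+0.002909)·(160) + (-0.01360)·(165) = 855.89 +0.465 -2.244 = 854.111 ft.

854.1 ft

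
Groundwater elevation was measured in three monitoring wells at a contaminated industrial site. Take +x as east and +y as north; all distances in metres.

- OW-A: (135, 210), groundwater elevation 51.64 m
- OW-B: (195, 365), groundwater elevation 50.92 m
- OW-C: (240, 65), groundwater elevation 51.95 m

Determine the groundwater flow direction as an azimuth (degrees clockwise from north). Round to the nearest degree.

Three-point gradient (reference OW-A): Δ to OW-B = (60, 155, -0.72), Δ to OW-C = (105, -145, +0.31).
∂h/∂x = -0.002256, ∂h/∂y = -0.003772 (det = -24975).
Flow direction (−∇h) has components (+0.002256 E, +0.003772 N).
Azimuth = atan2(E, N) = atan2(+0.002256, +0.003772) = 30.9° ≈ 031°.

031°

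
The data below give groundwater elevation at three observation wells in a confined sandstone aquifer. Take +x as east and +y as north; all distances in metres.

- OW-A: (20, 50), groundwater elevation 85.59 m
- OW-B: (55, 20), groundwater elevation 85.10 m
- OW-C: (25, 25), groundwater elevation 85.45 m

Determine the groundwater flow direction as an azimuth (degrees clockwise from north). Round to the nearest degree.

With h = a·x + b·y + c and OW-A as origin, the differences give:
  35·a + (-30)·b = -0.49
  5·a + (-25)·b = -0.14
Eliminate b (×(-25) and ×(-30), subtract): -725·a = 8.050 → a = ∂h/∂x = -0.01110
Back-substitute: b = ∂h/∂y = +0.003379.
Flow direction (−∇h) has components (+0.01110 E, -0.003379 N).
Azimuth = atan2(E, N) = atan2(+0.01110, -0.003379) = 106.9° ≈ 107°.

107°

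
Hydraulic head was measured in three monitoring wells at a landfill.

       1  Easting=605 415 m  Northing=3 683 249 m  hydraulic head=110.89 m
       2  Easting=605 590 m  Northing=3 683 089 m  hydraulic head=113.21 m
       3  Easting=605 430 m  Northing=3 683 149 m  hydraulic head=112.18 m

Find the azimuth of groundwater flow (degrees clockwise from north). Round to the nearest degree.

352°

With h = a·x + b·y + c and 1 as origin, the differences give:
  175·a + (-160)·b = +2.32
  15·a + (-100)·b = +1.29
Eliminate b (×(-100) and ×(-160), subtract): -15100·a = -25.600 → a = ∂h/∂x = +0.001695
Back-substitute: b = ∂h/∂y = -0.01265.
Flow direction (−∇h) has components (-0.001695 E, +0.01265 N).
Azimuth = atan2(E, N) = atan2(-0.001695, +0.01265) = 352.4° ≈ 352°.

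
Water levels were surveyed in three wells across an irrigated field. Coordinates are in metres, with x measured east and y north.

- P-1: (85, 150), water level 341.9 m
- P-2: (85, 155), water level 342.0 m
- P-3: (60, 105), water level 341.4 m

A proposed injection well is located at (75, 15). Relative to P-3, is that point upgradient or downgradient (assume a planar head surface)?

With h = a·x + b·y + c and P-1 as origin, the differences give:
  0·a + 5·b = +0.1
  (-25)·a + (-45)·b = -0.5
Eliminate b (×(-45) and ×5, subtract): 125·a = -2.00 → a = ∂h/∂x = -0.01600
Back-substitute: b = ∂h/∂y = +0.02000.
Head at (75, 15) = 341.9 + (-0.01600)·(-10) + (+0.02000)·(-135) = 339.36 m.
That is lower than the 341.4 m at P-3, so the point is downgradient.

downgradient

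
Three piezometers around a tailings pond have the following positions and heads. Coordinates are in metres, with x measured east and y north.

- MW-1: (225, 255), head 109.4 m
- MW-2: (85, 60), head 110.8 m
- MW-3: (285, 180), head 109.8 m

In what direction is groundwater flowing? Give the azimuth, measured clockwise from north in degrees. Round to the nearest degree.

011°

With h = a·x + b·y + c and MW-1 as origin, the differences give:
  (-140)·a + (-195)·b = +1.4
  60·a + (-75)·b = +0.4
Eliminate b (×(-75) and ×(-195), subtract): 22200·a = -27.00 → a = ∂h/∂x = -0.001216
Back-substitute: b = ∂h/∂y = -0.006306.
Flow direction (−∇h) has components (+0.001216 E, +0.006306 N).
Azimuth = atan2(E, N) = atan2(+0.001216, +0.006306) = 10.9° ≈ 011°.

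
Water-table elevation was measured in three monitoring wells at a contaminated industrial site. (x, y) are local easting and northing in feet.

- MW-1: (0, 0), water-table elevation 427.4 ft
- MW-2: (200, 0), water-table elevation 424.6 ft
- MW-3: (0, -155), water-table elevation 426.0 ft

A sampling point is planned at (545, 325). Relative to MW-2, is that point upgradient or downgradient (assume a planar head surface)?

downgradient

∂h/∂x = (424.6 − 427.4) / (200 − 0) = -0.01400
∂h/∂y = (426.0 − 427.4) / (-155 − 0) = +0.009032
Head at (545, 325) = 427.4 + (-0.01400)·(545) + (+0.009032)·(325) = 422.71 ft.
That is lower than the 424.6 ft at MW-2, so the point is downgradient.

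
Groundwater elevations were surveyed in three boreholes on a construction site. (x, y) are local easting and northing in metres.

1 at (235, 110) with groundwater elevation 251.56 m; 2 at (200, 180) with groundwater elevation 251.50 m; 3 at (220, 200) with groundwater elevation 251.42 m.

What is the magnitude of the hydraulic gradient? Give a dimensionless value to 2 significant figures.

0.0028

Taking 1 as reference: 2−1 = (-35, 70, -0.06); 3−1 = (-15, 90, -0.14).
Solve a·Δx + b·Δy = Δh: det = (-35)·90 − (-15)·70 = -2100.
∂h/∂x = [(-0.06)·90 − (-0.14)·70] / -2100 = -0.002095
∂h/∂y = [(-35)·(-0.14) − (-15)·(-0.06)] / -2100 = -0.001905
|∇h| = √(-0.002095² + -0.001905²) = 0.002832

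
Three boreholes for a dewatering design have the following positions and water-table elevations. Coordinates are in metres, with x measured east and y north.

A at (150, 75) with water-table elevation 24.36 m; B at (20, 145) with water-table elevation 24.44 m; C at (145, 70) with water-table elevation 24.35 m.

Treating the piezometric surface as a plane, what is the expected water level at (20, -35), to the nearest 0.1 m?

24.1 m

With h = a·x + b·y + c and A as origin, the differences give:
  (-130)·a + 70·b = +0.08
  (-5)·a + (-5)·b = -0.01
Eliminate b (×(-5) and ×70, subtract): 1000·a = 0.300 → a = ∂h/∂x = +0.0003000
Back-substitute: b = ∂h/∂y = +0.001700.
h(20, -35) = 24.36 + (+0.0003000)·(-130) + (+0.001700)·(-110) = 24.36 -0.039 -0.187 = 24.134 m.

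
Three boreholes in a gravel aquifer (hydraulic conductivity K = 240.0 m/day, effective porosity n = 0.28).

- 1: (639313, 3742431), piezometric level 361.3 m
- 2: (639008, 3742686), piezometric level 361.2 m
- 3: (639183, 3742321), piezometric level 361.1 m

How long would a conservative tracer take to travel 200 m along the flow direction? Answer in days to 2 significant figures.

Taking 1 as reference: 2−1 = (-305, 255, -0.1); 3−1 = (-130, -110, -0.2).
Determinant of the coordinate differences = (-305)·(-110) − (-130)·255 = 66700.
∂h/∂x = [(-0.1)·(-110) − (-0.2)·255] / 66700 = +0.0009295
∂h/∂y = [(-305)·(-0.2) − (-130)·(-0.1)] / 66700 = +0.0007196
|∇h| = √(0.0009295² + 0.0007196²) = 0.001175
Seepage velocity v = K·i/n = 240.0 × 0.001175 / 0.28 = 1.007 m/day.
t = 200 / 1.007 = 198.6 days.

200 days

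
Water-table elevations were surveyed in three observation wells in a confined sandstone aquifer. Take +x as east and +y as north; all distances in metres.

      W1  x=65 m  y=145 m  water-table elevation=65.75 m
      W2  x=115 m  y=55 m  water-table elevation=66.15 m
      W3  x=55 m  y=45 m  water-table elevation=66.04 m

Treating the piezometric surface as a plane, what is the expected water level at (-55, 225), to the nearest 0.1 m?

Taking W1 as reference: W2−W1 = (50, -90, +0.40); W3−W1 = (-10, -100, +0.29).
Determinant of the coordinate differences = 50·(-100) − (-10)·(-90) = -5900.
∂h/∂x = [(+0.40)·(-100) − (+0.29)·(-90)] / -5900 = +0.002356
∂h/∂y = [50·(+0.29) − (-10)·(+0.40)] / -5900 = -0.003136
h(-55, 225) = 65.75 + (+0.002356)·(-120) + (-0.003136)·(80) = 65.75 -0.283 -0.251 = 65.216 m.

65.2 m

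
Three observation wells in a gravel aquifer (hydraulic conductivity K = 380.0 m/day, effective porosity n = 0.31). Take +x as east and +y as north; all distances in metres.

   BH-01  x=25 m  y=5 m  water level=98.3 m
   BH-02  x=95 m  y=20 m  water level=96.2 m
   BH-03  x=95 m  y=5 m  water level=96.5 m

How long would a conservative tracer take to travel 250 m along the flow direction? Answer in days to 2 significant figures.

6.3 days

Taking BH-01 as reference: BH-02−BH-01 = (70, 15, -2.1); BH-03−BH-01 = (70, 0, -1.8).
Solve a·Δx + b·Δy = Δh: det = 70·0 − 70·15 = -1050.
∂h/∂x = [(-2.1)·0 − (-1.8)·15] / -1050 = -0.02571
∂h/∂y = [70·(-1.8) − 70·(-2.1)] / -1050 = -0.02000
|∇h| = √(-0.02571² + -0.02000²) = 0.03257
Seepage velocity v = K·i/n = 380.0 × 0.03257 / 0.31 = 39.92 m/day.
t = 250 / 39.92 = 6.263 days.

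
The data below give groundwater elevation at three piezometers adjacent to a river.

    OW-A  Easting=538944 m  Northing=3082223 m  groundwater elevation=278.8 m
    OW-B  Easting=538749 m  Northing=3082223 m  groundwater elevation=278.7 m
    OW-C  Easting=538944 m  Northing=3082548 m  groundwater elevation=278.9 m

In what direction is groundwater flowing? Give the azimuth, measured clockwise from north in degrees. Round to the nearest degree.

∂h/∂x = (278.7 − 278.8) / (538749 − 538944) = +0.0005128
∂h/∂y = (278.9 − 278.8) / (3082548 − 3082223) = +0.0003077
Flow direction (−∇h) has components (-0.0005128 E, -0.0003077 N).
Azimuth = atan2(E, N) = atan2(-0.0005128, -0.0003077) = 239.0° ≈ 239°.

239°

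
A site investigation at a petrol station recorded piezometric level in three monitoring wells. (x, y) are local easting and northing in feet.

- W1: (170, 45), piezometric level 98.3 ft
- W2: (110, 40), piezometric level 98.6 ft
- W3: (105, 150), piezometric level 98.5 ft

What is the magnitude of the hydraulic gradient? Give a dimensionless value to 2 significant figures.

With h = a·x + b·y + c and W1 as origin, the differences give:
  (-60)·a + (-5)·b = +0.3
  (-65)·a + 105·b = +0.2
Eliminate b (×105 and ×(-5), subtract): -6625·a = 32.50 → a = ∂h/∂x = -0.004906
Back-substitute: b = ∂h/∂y = -0.001132.
|∇h| = √(-0.004906² + -0.001132²) = 0.005035

0.0050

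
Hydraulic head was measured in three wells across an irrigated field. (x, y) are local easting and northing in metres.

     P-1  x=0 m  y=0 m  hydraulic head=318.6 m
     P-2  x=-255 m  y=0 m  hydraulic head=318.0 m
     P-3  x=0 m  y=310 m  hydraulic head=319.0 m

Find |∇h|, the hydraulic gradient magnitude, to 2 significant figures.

∂h/∂x = (318.0 − 318.6) / (-255 − 0) = +0.002353
∂h/∂y = (319.0 − 318.6) / (310 − 0) = +0.001290
|∇h| = √(0.002353² + 0.001290²) = 0.002683

0.0027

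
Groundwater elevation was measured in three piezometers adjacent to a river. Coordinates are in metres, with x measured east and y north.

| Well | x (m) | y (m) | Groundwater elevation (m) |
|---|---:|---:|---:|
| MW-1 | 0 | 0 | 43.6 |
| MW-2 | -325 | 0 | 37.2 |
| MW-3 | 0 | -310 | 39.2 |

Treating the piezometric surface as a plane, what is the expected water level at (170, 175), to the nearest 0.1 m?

49.4 m

∂h/∂x = (37.2 − 43.6) / (-325 − 0) = +0.01969
∂h/∂y = (39.2 − 43.6) / (-310 − 0) = +0.01419
h(170, 175) = 43.6 + (+0.01969)·(170) + (+0.01419)·(175) = 43.6 +3.348 +2.484 = 49.432 m.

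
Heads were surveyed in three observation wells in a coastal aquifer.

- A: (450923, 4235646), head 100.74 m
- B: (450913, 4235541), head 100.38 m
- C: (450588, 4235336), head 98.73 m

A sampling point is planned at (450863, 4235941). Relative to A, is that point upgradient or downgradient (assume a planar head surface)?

Taking A as reference: B−A = (-10, -105, -0.36); C−A = (-335, -310, -2.01).
Determinant of the coordinate differences = (-10)·(-310) − (-335)·(-105) = -32075.
∂h/∂x = [(-0.36)·(-310) − (-2.01)·(-105)] / -32075 = +0.003101
∂h/∂y = [(-10)·(-2.01) − (-335)·(-0.36)] / -32075 = +0.003133
Head at (450863, 4235941) = 100.74 + (+0.003101)·(-60) + (+0.003133)·(295) = 101.48 m.
That is higher than the 100.74 m at A, so the point is upgradient.

upgradient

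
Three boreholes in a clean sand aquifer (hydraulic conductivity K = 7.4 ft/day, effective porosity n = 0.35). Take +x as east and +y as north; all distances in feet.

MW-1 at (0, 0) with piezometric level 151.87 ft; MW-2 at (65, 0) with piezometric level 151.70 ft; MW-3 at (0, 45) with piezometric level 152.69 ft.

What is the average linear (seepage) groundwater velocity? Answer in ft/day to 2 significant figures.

∂h/∂x = (151.70 − 151.87) / (65 − 0) = -0.002615
∂h/∂y = (152.69 − 151.87) / (45 − 0) = +0.01822
|∇h| = √(-0.002615² + 0.01822²) = 0.01841
Seepage velocity v = K·i/n = 7.4 × 0.01841 / 0.35 = 0.3892 ft/day.

0.39 ft/day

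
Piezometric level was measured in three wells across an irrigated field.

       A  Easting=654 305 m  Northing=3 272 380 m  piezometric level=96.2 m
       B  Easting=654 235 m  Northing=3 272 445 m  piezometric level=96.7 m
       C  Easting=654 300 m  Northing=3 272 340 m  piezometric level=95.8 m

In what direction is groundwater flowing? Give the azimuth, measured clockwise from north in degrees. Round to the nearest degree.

Differences from A: to B (Δx, Δy, Δh) = (-70, 65, +0.5); to C = (-5, -40, -0.4).
Solve a·Δx + b·Δy = Δh: det = (-70)·(-40) − (-5)·65 = 3125.
∂h/∂x = [(+0.5)·(-40) − (-0.4)·65] / 3125 = +0.001920
∂h/∂y = [(-70)·(-0.4) − (-5)·(+0.5)] / 3125 = +0.009760
Flow direction (−∇h) has components (-0.001920 E, -0.009760 N).
Azimuth = atan2(E, N) = atan2(-0.001920, -0.009760) = 191.1° ≈ 191°.

191°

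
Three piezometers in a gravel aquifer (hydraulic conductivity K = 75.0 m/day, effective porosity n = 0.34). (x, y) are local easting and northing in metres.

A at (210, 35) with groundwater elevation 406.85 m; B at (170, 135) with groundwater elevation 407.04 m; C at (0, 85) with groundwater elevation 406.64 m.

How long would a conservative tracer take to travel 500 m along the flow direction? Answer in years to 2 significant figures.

With h = a·x + b·y + c and A as origin, the differences give:
  (-40)·a + 100·b = +0.19
  (-210)·a + 50·b = -0.21
Eliminate b (×50 and ×100, subtract): 19000·a = 30.500 → a = ∂h/∂x = +0.001605
Back-substitute: b = ∂h/∂y = +0.002542.
|∇h| = √(0.001605² + 0.002542²) = 0.003006
Seepage velocity v = K·i/n = 75.0 × 0.003006 / 0.34 = 0.6631 m/day.
t = 500 / 0.6631 = 754 days = 2.06 years.

2.1 years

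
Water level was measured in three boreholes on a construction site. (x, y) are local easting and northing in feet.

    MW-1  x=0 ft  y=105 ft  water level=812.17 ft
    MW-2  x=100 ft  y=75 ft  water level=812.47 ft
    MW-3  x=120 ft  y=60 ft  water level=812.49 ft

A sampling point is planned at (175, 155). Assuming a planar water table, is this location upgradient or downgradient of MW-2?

With h = a·x + b·y + c and MW-1 as origin, the differences give:
  100·a + (-30)·b = +0.30
  120·a + (-45)·b = +0.32
Eliminate b (×(-45) and ×(-30), subtract): -900·a = -3.900 → a = ∂h/∂x = +0.004333
Back-substitute: b = ∂h/∂y = +0.004444.
Head at (175, 155) = 812.17 + (+0.004333)·(175) + (+0.004444)·(50) = 813.15 ft.
That is higher than the 812.47 ft at MW-2, so the point is upgradient.

upgradient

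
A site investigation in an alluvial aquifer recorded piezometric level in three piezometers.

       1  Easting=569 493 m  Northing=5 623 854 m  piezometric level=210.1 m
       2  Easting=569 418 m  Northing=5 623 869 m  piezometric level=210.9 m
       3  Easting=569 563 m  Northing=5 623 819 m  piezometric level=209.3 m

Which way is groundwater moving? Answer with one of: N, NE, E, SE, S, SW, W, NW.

E

Differences from 1: to 2 (Δx, Δy, Δh) = (-75, 15, +0.8); to 3 = (70, -35, -0.8).
Determinant of the coordinate differences = (-75)·(-35) − 70·15 = 1575.
∂h/∂x = [(+0.8)·(-35) − (-0.8)·15] / 1575 = -0.01016
∂h/∂y = [(-75)·(-0.8) − 70·(+0.8)] / 1575 = +0.002540
Flow = −∇h = (+0.01016 east, -0.002540 north), which points east.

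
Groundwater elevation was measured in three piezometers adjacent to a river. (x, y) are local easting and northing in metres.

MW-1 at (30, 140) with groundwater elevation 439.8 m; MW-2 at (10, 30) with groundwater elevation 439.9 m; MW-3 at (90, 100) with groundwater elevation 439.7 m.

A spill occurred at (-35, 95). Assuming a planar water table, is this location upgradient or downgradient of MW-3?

Differences from MW-1: to MW-2 (Δx, Δy, Δh) = (-20, -110, +0.1); to MW-3 = (60, -40, -0.1).
Determinant of the coordinate differences = (-20)·(-40) − 60·(-110) = 7400.
∂h/∂x = [(+0.1)·(-40) − (-0.1)·(-110)] / 7400 = -0.002027
∂h/∂y = [(-20)·(-0.1) − 60·(+0.1)] / 7400 = -0.0005405
Head at (-35, 95) = 439.8 + (-0.002027)·(-65) + (-0.0005405)·(-45) = 439.96 m.
That is higher than the 439.7 m at MW-3, so the point is upgradient.

upgradient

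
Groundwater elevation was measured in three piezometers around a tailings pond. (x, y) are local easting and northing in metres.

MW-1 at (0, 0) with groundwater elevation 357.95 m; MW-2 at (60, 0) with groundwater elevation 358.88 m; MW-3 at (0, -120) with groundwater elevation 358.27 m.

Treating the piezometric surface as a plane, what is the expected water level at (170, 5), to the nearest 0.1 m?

∂h/∂x = (358.88 − 357.95) / (60 − 0) = +0.01550
∂h/∂y = (358.27 − 357.95) / (-120 − 0) = -0.002667
h(170, 5) = 357.95 + (+0.01550)·(170) + (-0.002667)·(5) = 357.95 +2.635 -0.013 = 360.572 m.

360.6 m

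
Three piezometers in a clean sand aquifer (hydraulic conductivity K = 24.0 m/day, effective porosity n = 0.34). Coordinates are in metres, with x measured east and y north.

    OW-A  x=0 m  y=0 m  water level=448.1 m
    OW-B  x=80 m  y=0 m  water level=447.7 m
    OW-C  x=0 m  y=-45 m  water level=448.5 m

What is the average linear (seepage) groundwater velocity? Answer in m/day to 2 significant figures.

∂h/∂x = (447.7 − 448.1) / (80 − 0) = -0.005000
∂h/∂y = (448.5 − 448.1) / (-45 − 0) = -0.008889
|∇h| = √(-0.005000² + -0.008889²) = 0.0102
Seepage velocity v = K·i/n = 24.0 × 0.0102 / 0.34 = 0.72 m/day.

0.72 m/day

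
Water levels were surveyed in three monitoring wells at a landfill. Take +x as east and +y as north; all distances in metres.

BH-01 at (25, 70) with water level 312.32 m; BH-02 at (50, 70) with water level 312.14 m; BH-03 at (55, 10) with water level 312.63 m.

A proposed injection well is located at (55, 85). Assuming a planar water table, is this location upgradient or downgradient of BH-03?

Three-point gradient (reference BH-01): Δ to BH-02 = (25, 0, -0.18), Δ to BH-03 = (30, -60, +0.31).
∂h/∂x = -0.007200, ∂h/∂y = -0.008767 (det = -1500).
Head at (55, 85) = 312.32 + (-0.007200)·(30) + (-0.008767)·(15) = 311.97 m.
That is lower than the 312.63 m at BH-03, so the point is downgradient.

downgradient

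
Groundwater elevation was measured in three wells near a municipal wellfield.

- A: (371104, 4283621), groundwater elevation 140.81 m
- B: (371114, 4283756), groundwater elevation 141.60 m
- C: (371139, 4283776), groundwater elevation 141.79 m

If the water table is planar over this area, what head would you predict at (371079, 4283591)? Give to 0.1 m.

140.6 m

Taking A as reference: B−A = (10, 135, +0.79); C−A = (35, 155, +0.98).
Determinant of the coordinate differences = 10·155 − 35·135 = -3175.
∂h/∂x = [(+0.79)·155 − (+0.98)·135] / -3175 = +0.003102
∂h/∂y = [10·(+0.98) − 35·(+0.79)] / -3175 = +0.005622
h(371079, 4283591) = 140.81 + (+0.003102)·(-25) + (+0.005622)·(-30) = 140.81 -0.078 -0.169 = 140.564 m.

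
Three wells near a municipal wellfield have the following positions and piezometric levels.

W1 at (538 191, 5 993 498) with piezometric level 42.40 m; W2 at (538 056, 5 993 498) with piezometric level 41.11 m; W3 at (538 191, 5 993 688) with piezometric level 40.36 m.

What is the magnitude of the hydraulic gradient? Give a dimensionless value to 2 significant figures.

0.014

∂h/∂x = (41.11 − 42.40) / (538056 − 538191) = +0.009556
∂h/∂y = (40.36 − 42.40) / (5993688 − 5993498) = -0.01074
|∇h| = √(0.009556² + -0.01074²) = 0.01438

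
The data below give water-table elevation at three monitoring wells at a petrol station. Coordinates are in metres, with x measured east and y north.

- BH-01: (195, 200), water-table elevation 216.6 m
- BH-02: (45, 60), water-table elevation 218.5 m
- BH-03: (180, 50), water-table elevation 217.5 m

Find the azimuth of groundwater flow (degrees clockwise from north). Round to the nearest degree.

With h = a·x + b·y + c and BH-01 as origin, the differences give:
  (-150)·a + (-140)·b = +1.9
  (-15)·a + (-150)·b = +0.9
Eliminate b (×(-150) and ×(-140), subtract): 20400·a = -159.00 → a = ∂h/∂x = -0.007794
Back-substitute: b = ∂h/∂y = -0.005221.
Flow direction (−∇h) has components (+0.007794 E, +0.005221 N).
Azimuth = atan2(E, N) = atan2(+0.007794, +0.005221) = 56.2° ≈ 056°.

056°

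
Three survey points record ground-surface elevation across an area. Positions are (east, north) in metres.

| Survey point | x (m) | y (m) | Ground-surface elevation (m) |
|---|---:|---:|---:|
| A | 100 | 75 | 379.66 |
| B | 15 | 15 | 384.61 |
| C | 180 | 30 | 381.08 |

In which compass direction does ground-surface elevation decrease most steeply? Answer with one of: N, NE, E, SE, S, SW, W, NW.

N

Differences from A: to B (Δx, Δy, Δh) = (-85, -60, +4.95); to C = (80, -45, +1.42).
Solve a·Δx + b·Δy = Δz: det = (-85)·(-45) − 80·(-60) = 8625.
∂z/∂x = [(+4.95)·(-45) − (+1.42)·(-60)] / 8625 = -0.01595
∂z/∂y = [(-85)·(+1.42) − 80·(+4.95)] / 8625 = -0.05991
Steepest decrease is along −∇f = (+0.01595 E, +0.05991 N) → north.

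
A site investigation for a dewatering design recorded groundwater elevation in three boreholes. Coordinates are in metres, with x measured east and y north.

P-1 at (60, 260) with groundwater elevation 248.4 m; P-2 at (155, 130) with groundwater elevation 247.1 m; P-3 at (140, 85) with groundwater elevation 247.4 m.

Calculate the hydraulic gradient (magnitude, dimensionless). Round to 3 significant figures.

With h = a·x + b·y + c and P-1 as origin, the differences give:
  95·a + (-130)·b = -1.3
  80·a + (-175)·b = -1.0
Eliminate b (×(-175) and ×(-130), subtract): -6225·a = 97.50 → a = ∂h/∂x = -0.01566
Back-substitute: b = ∂h/∂y = -0.001446.
|∇h| = √(-0.01566² + -0.001446²) = 0.01573

0.0157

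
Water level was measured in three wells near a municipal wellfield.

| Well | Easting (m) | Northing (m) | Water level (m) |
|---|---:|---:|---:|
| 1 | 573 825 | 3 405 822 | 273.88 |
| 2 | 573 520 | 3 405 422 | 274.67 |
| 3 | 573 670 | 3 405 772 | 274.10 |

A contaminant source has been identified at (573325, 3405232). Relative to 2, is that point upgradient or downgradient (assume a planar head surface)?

Differences from 1: to 2 (Δx, Δy, Δh) = (-305, -400, +0.79); to 3 = (-155, -50, +0.22).
Solve a·Δx + b·Δy = Δh: det = (-305)·(-50) − (-155)·(-400) = -46750.
∂h/∂x = [(+0.79)·(-50) − (+0.22)·(-400)] / -46750 = -0.001037
∂h/∂y = [(-305)·(+0.22) − (-155)·(+0.79)] / -46750 = -0.001184
Head at (573325, 3405232) = 273.88 + (-0.001037)·(-500) + (-0.001184)·(-590) = 275.10 m.
That is higher than the 274.67 m at 2, so the point is upgradient.

upgradient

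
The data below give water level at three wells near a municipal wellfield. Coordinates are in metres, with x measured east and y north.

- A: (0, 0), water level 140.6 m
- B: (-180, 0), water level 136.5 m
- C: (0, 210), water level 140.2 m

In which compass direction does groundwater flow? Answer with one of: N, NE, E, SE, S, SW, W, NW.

W

∂h/∂x = (136.5 − 140.6) / (-180 − 0) = +0.02278
∂h/∂y = (140.2 − 140.6) / (210 − 0) = -0.001905
Flow = −∇h = (-0.02278 east, +0.001905 north), which points west.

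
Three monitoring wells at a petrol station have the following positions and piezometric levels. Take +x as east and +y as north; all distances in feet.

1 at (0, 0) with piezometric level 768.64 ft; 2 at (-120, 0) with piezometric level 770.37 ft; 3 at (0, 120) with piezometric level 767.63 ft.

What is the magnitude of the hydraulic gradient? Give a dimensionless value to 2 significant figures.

0.017

∂h/∂x = (770.37 − 768.64) / (-120 − 0) = -0.01442
∂h/∂y = (767.63 − 768.64) / (120 − 0) = -0.008417
|∇h| = √(-0.01442² + -0.008417²) = 0.0167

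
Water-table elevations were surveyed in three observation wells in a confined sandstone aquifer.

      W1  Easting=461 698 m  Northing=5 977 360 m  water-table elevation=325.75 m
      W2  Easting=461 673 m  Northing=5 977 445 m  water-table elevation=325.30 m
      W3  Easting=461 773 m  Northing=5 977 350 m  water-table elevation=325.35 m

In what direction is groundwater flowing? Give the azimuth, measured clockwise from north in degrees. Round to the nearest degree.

With h = a·x + b·y + c and W1 as origin, the differences give:
  (-25)·a + 85·b = -0.45
  75·a + (-10)·b = -0.40
Eliminate b (×(-10) and ×85, subtract): -6125·a = 38.500 → a = ∂h/∂x = -0.006286
Back-substitute: b = ∂h/∂y = -0.007143.
Flow direction (−∇h) has components (+0.006286 E, +0.007143 N).
Azimuth = atan2(E, N) = atan2(+0.006286, +0.007143) = 41.3° ≈ 041°.

041°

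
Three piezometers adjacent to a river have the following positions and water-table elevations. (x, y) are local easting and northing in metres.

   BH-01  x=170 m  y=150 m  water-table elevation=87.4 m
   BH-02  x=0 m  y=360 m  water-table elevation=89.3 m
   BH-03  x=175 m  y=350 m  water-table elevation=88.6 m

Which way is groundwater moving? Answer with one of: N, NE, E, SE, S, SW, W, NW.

SE

Differences from BH-01: to BH-02 (Δx, Δy, Δh) = (-170, 210, +1.9); to BH-03 = (5, 200, +1.2).
Solve a·Δx + b·Δy = Δh: det = (-170)·200 − 5·210 = -35050.
∂h/∂x = [(+1.9)·200 − (+1.2)·210] / -35050 = -0.003652
∂h/∂y = [(-170)·(+1.2) − 5·(+1.9)] / -35050 = +0.006091
Flow = −∇h = (+0.003652 east, -0.006091 north), which points southeast.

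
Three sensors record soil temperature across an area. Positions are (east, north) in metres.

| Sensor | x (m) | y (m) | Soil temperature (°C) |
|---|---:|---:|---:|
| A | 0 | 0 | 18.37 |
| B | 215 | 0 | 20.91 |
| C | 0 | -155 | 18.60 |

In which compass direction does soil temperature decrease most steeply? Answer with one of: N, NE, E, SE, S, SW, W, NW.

∂T/∂x = (20.91 − 18.37) / (215 − 0) = +0.01181
∂T/∂y = (18.60 − 18.37) / (-155 − 0) = -0.001484
Steepest decrease is along −∇f = (-0.01181 E, +0.001484 N) → west.

W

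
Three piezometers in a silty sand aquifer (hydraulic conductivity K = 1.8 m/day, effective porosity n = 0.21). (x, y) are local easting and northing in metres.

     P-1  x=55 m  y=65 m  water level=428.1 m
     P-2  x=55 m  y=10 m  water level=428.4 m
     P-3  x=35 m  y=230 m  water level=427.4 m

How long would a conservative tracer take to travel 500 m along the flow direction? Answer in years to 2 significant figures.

Taking P-1 as reference: P-2−P-1 = (0, -55, +0.3); P-3−P-1 = (-20, 165, -0.7).
Solve a·Δx + b·Δy = Δh: det = 0·165 − (-20)·(-55) = -1100.
∂h/∂x = [(+0.3)·165 − (-0.7)·(-55)] / -1100 = -0.010000
∂h/∂y = [0·(-0.7) − (-20)·(+0.3)] / -1100 = -0.005455
|∇h| = √(-0.010000² + -0.005455²) = 0.01139
Seepage velocity v = K·i/n = 1.8 × 0.01139 / 0.21 = 0.09763 m/day.
t = 500 / 0.09763 = 5121 days = 14 years.

14 years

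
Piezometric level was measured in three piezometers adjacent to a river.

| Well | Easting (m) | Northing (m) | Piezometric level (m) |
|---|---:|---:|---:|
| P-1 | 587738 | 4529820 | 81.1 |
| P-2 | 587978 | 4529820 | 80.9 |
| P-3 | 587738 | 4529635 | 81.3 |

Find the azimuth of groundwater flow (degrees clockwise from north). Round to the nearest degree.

∂h/∂x = (80.9 − 81.1) / (587978 − 587738) = -0.0008333
∂h/∂y = (81.3 − 81.1) / (4529635 − 4529820) = -0.001081
Flow direction (−∇h) has components (+0.0008333 E, +0.001081 N).
Azimuth = atan2(E, N) = atan2(+0.0008333, +0.001081) = 37.6° ≈ 038°.

038°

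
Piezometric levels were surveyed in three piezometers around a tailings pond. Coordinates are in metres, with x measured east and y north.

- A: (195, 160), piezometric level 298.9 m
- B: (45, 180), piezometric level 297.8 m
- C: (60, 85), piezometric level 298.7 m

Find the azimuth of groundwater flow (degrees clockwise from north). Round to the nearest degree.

324°

Differences from A: to B (Δx, Δy, Δh) = (-150, 20, -1.1); to C = (-135, -75, -0.2).
Solve a·Δx + b·Δy = Δh: det = (-150)·(-75) − (-135)·20 = 13950.
∂h/∂x = [(-1.1)·(-75) − (-0.2)·20] / 13950 = +0.006201
∂h/∂y = [(-150)·(-0.2) − (-135)·(-1.1)] / 13950 = -0.008495
Flow direction (−∇h) has components (-0.006201 E, +0.008495 N).
Azimuth = atan2(E, N) = atan2(-0.006201, +0.008495) = 323.9° ≈ 324°.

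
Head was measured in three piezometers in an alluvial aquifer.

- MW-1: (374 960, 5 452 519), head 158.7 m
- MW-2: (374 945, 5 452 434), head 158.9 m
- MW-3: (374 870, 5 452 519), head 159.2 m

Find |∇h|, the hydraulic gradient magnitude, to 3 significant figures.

Taking MW-1 as reference: MW-2−MW-1 = (-15, -85, +0.2); MW-3−MW-1 = (-90, 0, +0.5).
Determinant of the coordinate differences = (-15)·0 − (-90)·(-85) = -7650.
∂h/∂x = [(+0.2)·0 − (+0.5)·(-85)] / -7650 = -0.005556
∂h/∂y = [(-15)·(+0.5) − (-90)·(+0.2)] / -7650 = -0.001373
|∇h| = √(-0.005556² + -0.001373²) = 0.005723

0.00572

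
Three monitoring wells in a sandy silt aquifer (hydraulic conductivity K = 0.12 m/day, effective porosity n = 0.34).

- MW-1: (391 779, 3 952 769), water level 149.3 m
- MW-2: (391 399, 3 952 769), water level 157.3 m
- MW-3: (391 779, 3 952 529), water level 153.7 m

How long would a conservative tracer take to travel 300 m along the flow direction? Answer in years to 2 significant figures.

83 years

∂h/∂x = (157.3 − 149.3) / (391399 − 391779) = -0.02105
∂h/∂y = (153.7 − 149.3) / (3952529 − 3952769) = -0.01833
|∇h| = √(-0.02105² + -0.01833²) = 0.02791
Seepage velocity v = K·i/n = 0.12 × 0.02791 / 0.34 = 0.009851 m/day.
t = 300 / 0.009851 = 3.045e+04 days = 83.4 years.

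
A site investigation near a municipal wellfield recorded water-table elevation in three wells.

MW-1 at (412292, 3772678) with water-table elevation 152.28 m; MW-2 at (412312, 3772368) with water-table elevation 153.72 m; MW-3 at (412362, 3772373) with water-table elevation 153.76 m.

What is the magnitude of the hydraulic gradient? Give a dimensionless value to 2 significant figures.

Differences from MW-1: to MW-2 (Δx, Δy, Δh) = (20, -310, +1.44); to MW-3 = (70, -305, +1.48).
Solve a·Δx + b·Δy = Δh: det = 20·(-305) − 70·(-310) = 15600.
∂h/∂x = [(+1.44)·(-305) − (+1.48)·(-310)] / 15600 = +0.001256
∂h/∂y = [20·(+1.48) − 70·(+1.44)] / 15600 = -0.004564
|∇h| = √(0.001256² + -0.004564²) = 0.004734

0.0047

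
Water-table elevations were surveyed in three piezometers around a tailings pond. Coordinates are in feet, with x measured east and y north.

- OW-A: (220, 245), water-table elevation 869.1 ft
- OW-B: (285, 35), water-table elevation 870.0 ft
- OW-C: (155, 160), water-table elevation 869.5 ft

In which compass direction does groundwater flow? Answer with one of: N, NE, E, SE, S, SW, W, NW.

N

Differences from OW-A: to OW-B (Δx, Δy, Δh) = (65, -210, +0.9); to OW-C = (-65, -85, +0.4).
Determinant of the coordinate differences = 65·(-85) − (-65)·(-210) = -19175.
∂h/∂x = [(+0.9)·(-85) − (+0.4)·(-210)] / -19175 = -0.0003911
∂h/∂y = [65·(+0.4) − (-65)·(+0.9)] / -19175 = -0.004407
Flow = −∇h = (+0.0003911 east, +0.004407 north), which points north.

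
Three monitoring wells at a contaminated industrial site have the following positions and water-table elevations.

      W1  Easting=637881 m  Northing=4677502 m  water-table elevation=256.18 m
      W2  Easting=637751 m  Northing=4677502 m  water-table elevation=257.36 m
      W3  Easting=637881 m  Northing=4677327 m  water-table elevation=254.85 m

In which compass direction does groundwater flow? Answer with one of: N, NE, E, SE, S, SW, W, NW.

SE

∂h/∂x = (257.36 − 256.18) / (637751 − 637881) = -0.009077
∂h/∂y = (254.85 − 256.18) / (4677327 − 4677502) = +0.007600
Flow = −∇h = (+0.009077 east, -0.007600 north), which points southeast.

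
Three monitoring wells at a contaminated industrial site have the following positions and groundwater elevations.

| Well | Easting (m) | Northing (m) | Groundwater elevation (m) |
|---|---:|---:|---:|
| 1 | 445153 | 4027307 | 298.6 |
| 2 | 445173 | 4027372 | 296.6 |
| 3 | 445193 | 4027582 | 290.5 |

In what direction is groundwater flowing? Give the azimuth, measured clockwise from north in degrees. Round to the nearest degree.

016°

With h = a·x + b·y + c and 1 as origin, the differences give:
  20·a + 65·b = -2.0
  40·a + 275·b = -8.1
Eliminate b (×275 and ×65, subtract): 2900·a = -23.50 → a = ∂h/∂x = -0.008103
Back-substitute: b = ∂h/∂y = -0.02828.
Flow direction (−∇h) has components (+0.008103 E, +0.02828 N).
Azimuth = atan2(E, N) = atan2(+0.008103, +0.02828) = 16.0° ≈ 016°.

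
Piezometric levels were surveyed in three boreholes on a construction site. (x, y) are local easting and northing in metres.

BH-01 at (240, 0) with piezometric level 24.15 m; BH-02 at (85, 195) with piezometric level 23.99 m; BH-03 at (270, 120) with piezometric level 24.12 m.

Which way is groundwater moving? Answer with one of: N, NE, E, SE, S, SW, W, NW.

Taking BH-01 as reference: BH-02−BH-01 = (-155, 195, -0.16); BH-03−BH-01 = (30, 120, -0.03).
Determinant of the coordinate differences = (-155)·120 − 30·195 = -24450.
∂h/∂x = [(-0.16)·120 − (-0.03)·195] / -24450 = +0.0005460
∂h/∂y = [(-155)·(-0.03) − 30·(-0.16)] / -24450 = -0.0003865
Flow = −∇h = (-0.0005460 east, +0.0003865 north), which points northwest.

NW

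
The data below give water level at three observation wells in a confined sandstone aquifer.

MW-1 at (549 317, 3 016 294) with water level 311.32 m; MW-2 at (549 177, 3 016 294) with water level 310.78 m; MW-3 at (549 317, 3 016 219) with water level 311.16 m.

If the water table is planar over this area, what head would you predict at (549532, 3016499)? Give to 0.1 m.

312.6 m

∂h/∂x = (310.78 − 311.32) / (549177 − 549317) = +0.003857
∂h/∂y = (311.16 − 311.32) / (3016219 − 3016294) = +0.002133
h(549532, 3016499) = 311.32 + (+0.003857)·(215) + (+0.002133)·(205) = 311.32 +0.829 +0.437 = 312.587 m.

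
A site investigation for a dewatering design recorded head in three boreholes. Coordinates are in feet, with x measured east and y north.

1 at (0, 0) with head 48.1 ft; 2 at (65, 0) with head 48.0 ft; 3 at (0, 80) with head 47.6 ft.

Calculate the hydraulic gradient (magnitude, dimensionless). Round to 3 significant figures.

∂h/∂x = (48.0 − 48.1) / (65 − 0) = -0.001538
∂h/∂y = (47.6 − 48.1) / (80 − 0) = -0.006250
|∇h| = √(-0.001538² + -0.006250²) = 0.006436

0.00644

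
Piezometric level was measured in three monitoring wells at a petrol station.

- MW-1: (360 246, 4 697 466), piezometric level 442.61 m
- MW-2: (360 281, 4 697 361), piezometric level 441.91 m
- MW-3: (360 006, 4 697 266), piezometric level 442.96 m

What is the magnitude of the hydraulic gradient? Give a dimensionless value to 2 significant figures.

Taking MW-1 as reference: MW-2−MW-1 = (35, -105, -0.70); MW-3−MW-1 = (-240, -200, +0.35).
Solve a·Δx + b·Δy = Δh: det = 35·(-200) − (-240)·(-105) = -32200.
∂h/∂x = [(-0.70)·(-200) − (+0.35)·(-105)] / -32200 = -0.005489
∂h/∂y = [35·(+0.35) − (-240)·(-0.70)] / -32200 = +0.004837
|∇h| = √(-0.005489² + 0.004837²) = 0.007316

0.0073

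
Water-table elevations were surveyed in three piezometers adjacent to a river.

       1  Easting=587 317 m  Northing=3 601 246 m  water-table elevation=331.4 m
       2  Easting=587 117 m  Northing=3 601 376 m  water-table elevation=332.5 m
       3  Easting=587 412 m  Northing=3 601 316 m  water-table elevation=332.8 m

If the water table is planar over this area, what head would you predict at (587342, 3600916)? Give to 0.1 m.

Differences from 1: to 2 (Δx, Δy, Δh) = (-200, 130, +1.1); to 3 = (95, 70, +1.4).
Solve a·Δx + b·Δy = Δh: det = (-200)·70 − 95·130 = -26350.
∂h/∂x = [(+1.1)·70 − (+1.4)·130] / -26350 = +0.003985
∂h/∂y = [(-200)·(+1.4) − 95·(+1.1)] / -26350 = +0.01459
h(587342, 3600916) = 331.4 + (+0.003985)·(25) + (+0.01459)·(-330) = 331.4 +0.100 -4.815 = 326.684 m.

326.7 m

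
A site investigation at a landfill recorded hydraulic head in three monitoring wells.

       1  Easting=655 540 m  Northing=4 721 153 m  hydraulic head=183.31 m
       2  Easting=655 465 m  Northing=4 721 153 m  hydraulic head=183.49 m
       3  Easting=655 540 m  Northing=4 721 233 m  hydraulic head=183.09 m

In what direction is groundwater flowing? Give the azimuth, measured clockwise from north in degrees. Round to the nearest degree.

∂h/∂x = (183.49 − 183.31) / (655465 − 655540) = -0.002400
∂h/∂y = (183.09 − 183.31) / (4721233 − 4721153) = -0.002750
Flow direction (−∇h) has components (+0.002400 E, +0.002750 N).
Azimuth = atan2(E, N) = atan2(+0.002400, +0.002750) = 41.1° ≈ 041°.

041°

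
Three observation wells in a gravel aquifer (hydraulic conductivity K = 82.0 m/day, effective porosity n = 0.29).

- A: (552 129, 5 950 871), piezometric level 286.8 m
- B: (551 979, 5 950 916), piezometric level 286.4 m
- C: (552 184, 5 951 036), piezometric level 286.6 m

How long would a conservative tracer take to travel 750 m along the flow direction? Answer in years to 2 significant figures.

2.6 years

With h = a·x + b·y + c and A as origin, the differences give:
  (-150)·a + 45·b = -0.4
  55·a + 165·b = -0.2
Eliminate b (×165 and ×45, subtract): -27225·a = -57.00 → a = ∂h/∂x = +0.002094
Back-substitute: b = ∂h/∂y = -0.001910.
|∇h| = √(0.002094² + -0.001910²) = 0.002834
Seepage velocity v = K·i/n = 82.0 × 0.002834 / 0.29 = 0.8013 m/day.
t = 750 / 0.8013 = 936 days = 2.56 years.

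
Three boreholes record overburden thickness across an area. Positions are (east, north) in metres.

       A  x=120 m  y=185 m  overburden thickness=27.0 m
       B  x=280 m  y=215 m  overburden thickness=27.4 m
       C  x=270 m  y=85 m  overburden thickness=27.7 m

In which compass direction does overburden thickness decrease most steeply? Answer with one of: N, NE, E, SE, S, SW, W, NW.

With d = a·x + b·y + c and A as origin, the differences give:
  160·a + 30·b = +0.4
  150·a + (-100)·b = +0.7
Eliminate b (×(-100) and ×30, subtract): -20500·a = -61.00 → a = ∂d/∂x = +0.002976
Back-substitute: b = ∂d/∂y = -0.002537.
Steepest decrease is along −∇f = (-0.002976 E, +0.002537 N) → northwest.

NW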